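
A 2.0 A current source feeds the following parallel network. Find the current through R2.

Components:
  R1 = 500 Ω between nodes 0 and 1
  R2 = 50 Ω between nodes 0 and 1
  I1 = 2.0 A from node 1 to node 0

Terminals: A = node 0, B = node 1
All resistors sit directly between nodes 0 and 1, so they are in parallel and share one voltage V; the full source current 2 A splits among them.
1/R_par = 1/500 + 1/50 = 0.022 S  =>  R_par = 45.45 Ω
V = I × R_par = 2 × 45.45 = 90.91 V
I_R2 = V/R2 = 90.91/50 = 1.818 A

Final answer: 1.818 A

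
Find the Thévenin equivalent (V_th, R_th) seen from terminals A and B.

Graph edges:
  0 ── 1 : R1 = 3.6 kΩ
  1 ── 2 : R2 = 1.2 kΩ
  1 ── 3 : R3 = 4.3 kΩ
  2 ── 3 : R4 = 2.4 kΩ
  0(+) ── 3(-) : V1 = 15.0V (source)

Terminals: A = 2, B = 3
Step 1 — V_th is the open-circuit voltage V_A - V_B (nothing connected across the terminals).
Nodal analysis, taking node 3 as the 0 V reference.
Source V1 fixes V_0 = 15 V.
KCL at each unknown node (sum of currents leaving = 0; resistances in Ω):
  Node 1: (V_1 - 15)/3600 + (V_1 - V_2)/1200 + (V_1 - 0)/4300 = 0
  Node 2: (V_2 - V_1)/1200 + (V_2 - 0)/2400 = 0
Collecting terms (coefficients in siemens):
  0.001344·V_1 - 0.0008333·V_2 = 0.004167
  0.00125·V_2 - 0.0008333·V_1 = 0
Determinant D = (0.001344)(0.00125) - (-0.0008333)(-0.0008333) = 0.0000009851
V_1 = [(0.004167)(0.00125) - (-0.0008333)(0)]/D = 5.287 V
V_2 = [(0.001344)(0) - (0.004167)(-0.0008333)]/D = 3.525 V
V_th = V_2 - V_3 = 3.525 - 0 = 3.525 V
Step 2 — R_th: zero the source — replace V1 by a short circuit (node 3 merges into node 0) — and find the resistance seen between A (node 2) and B (node 0).
Reduce the network between node 2 (A) and node 0 (B) by series/parallel combination:
  Rp1 = R1 ‖ R3 (parallel, both between nodes 0 and 1) = 1/(1/3600 + 1/4300) = 1959 Ω
  Rs1 = R2 + Rp1 (series, joined only at node 1) = 1200 + 1959 = 3159 Ω
  Rp2 = R4 ‖ Rs1 (parallel, both between nodes 0 and 2) = 1/(1/2400 + 1/3159) = 1364 Ω
R_th = 1.364 kΩ

Final answer: V_th = 3.525 V, R_th = 1.364 kΩ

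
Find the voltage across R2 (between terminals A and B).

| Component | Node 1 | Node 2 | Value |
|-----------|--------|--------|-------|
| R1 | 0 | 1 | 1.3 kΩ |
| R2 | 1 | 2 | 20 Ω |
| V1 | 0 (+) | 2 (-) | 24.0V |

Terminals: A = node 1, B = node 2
R1 and R2 are in series across V1 (node 0 → node 1 → node 2), and the output A–B is taken across R2, so this is a voltage divider.
Series current: I = V1/(R1 + R2) = 24/(1300 + 20) = 24/1320 = 0.01818 A
V_R2 = I × R2 = V1 × R2/(R1 + R2) = 24 × 20/1320 = 0.3636 V

Final answer: 0.3636 V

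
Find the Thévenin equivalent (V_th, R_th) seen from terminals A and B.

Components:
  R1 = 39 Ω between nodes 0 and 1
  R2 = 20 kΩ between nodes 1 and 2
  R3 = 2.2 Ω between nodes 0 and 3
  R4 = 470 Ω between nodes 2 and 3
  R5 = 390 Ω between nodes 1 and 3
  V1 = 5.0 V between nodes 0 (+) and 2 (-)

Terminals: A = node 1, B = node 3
Step 1 — V_th is the open-circuit voltage V_A - V_B (nothing connected across the terminals).
Nodal analysis, taking node 2 as the 0 V reference.
Source V1 fixes V_0 = 5 V.
KCL at each unknown node (sum of currents leaving = 0; resistances in Ω):
  Node 1: (V_1 - 5)/39 + (V_1 - 0)/20000 + (V_1 - V_3)/390 = 0
  Node 3: (V_3 - 5)/2.2 + (V_3 - 0)/470 + (V_3 - V_1)/390 = 0
Collecting terms (coefficients in siemens):
  0.02826·V_1 - 0.002564·V_3 = 0.1282
  0.4592·V_3 - 0.002564·V_1 = 2.273
Determinant D = (0.02826)(0.4592) - (-0.002564)(-0.002564) = 0.01297
V_1 = [(0.1282)(0.4592) - (-0.002564)(2.273)]/D = 4.989 V
V_3 = [(0.02826)(2.273) - (0.1282)(-0.002564)]/D = 4.977 V
V_th = V_1 - V_3 = 4.989 - 4.977 = 0.01227 V
Step 2 — R_th: zero the source — replace V1 by a short circuit (node 2 merges into node 0) — and find the resistance seen between A (node 1) and B (node 3).
Reduce the network between node 1 (A) and node 3 (B) by series/parallel combination:
  Rp1 = R1 ‖ R2 (parallel, both between nodes 0 and 1) = 1/(1/39 + 1/20000) = 38.92 Ω
  Rp2 = R3 ‖ R4 (parallel, both between nodes 0 and 3) = 1/(1/2.2 + 1/470) = 2.19 Ω
  Rs1 = Rp1 + Rp2 (series, joined only at node 0) = 38.92 + 2.19 = 41.11 Ω
  Rp3 = R5 ‖ Rs1 (parallel, both between nodes 1 and 3) = 1/(1/390 + 1/41.11) = 37.19 Ω
R_th = 37.19 Ω

Final answer: V_th = 0.01227 V, R_th = 37.19 Ω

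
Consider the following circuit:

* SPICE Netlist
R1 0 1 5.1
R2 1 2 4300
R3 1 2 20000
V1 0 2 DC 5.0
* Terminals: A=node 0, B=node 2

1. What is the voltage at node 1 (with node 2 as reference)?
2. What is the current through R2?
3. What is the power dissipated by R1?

Nodal analysis, taking node 2 as the 0 V reference.
Source V1 fixes V_0 = 5 V.
KCL at each unknown node (sum of currents leaving = 0; resistances in Ω):
  Node 1: (V_1 - 5)/5.1 + (V_1 - 0)/4300 + (V_1 - 0)/20000 = 0
Collecting terms: 0.1964 × V_1 = 0.9804  =>  V_1 = 4.993 V
Part 1:
  Read off the nodal solution: V_1 = 4.993 V
Part 2:
  I_R2 = (V_1 - V_2)/R2 = (4.993 - 0)/4300 = 0.001161 A
  Magnitude: I_R2 = 0.001161 A
Part 3:
  I_R1 = (V_0 - V_1)/R1 = (5 - 4.993)/5.1 = 0.001411 A
  P_R1 = I_R1² × R1 = (0.001411)² × 5.1 = 0.00001015 W

Final answers:
1. V_1 = 4.993 V
2. I_R2 = 0.001161 A
3. P_R1 = 1.015e-05 W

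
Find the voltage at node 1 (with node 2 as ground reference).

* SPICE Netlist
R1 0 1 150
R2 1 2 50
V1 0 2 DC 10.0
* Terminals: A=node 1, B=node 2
Nodal analysis, taking node 2 as the 0 V reference.
Source V1 fixes V_0 = 10 V.
KCL at each unknown node (sum of currents leaving = 0; resistances in Ω):
  Node 1: (V_1 - 10)/150 + (V_1 - 0)/50 = 0
Collecting terms: 0.02667 × V_1 = 0.06667  =>  V_1 = 2.5 V
The requested potential is V_1 = 2.5 V.

Final answer: V_1 = 2.5 V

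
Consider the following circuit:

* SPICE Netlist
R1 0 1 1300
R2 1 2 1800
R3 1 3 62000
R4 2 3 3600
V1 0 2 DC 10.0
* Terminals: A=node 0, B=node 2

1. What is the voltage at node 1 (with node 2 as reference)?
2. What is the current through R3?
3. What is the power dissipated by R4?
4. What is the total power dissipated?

Nodal analysis, taking node 2 as the 0 V reference.
Source V1 fixes V_0 = 10 V.
KCL at each unknown node (sum of currents leaving = 0; resistances in Ω):
  Node 1: (V_1 - 10)/1300 + (V_1 - 0)/1800 + (V_1 - V_3)/62000 = 0
  Node 3: (V_3 - V_1)/62000 + (V_3 - 0)/3600 = 0
Collecting terms (coefficients in siemens):
  0.001341·V_1 - 0.00001613·V_3 = 0.007692
  0.0002939·V_3 - 0.00001613·V_1 = 0
Determinant D = (0.001341)(0.0002939) - (-0.00001613)(-0.00001613) = 0.0000003938
V_1 = [(0.007692)(0.0002939) - (-0.00001613)(0)]/D = 5.74 V
V_3 = [(0.001341)(0) - (0.007692)(-0.00001613)]/D = 0.315 V
Part 1:
  Read off the nodal solution: V_1 = 5.74 V
Part 2:
  I_R3 = (V_1 - V_3)/R3 = (5.74 - 0.315)/62000 = 0.00008751 A
  Magnitude: I_R3 = 0.00008751 A
Part 3:
  I_R4 = (V_2 - V_3)/R4 = (0 - 0.315)/3600 = -0.00008751 A
  P_R4 = I_R4² × R4 = (-0.00008751)² × 3600 = 0.00002757 W
Part 4:
  Power in each resistor, P = (ΔV)²/R:
    P_R1 = (10 - 5.74)²/1300 = 0.01396 W
    P_R2 = (5.74 - 0)²/1800 = 0.01831 W
    P_R3 = (5.74 - 0.315)²/62000 = 0.0004748 W
    P_R4 = (0 - 0.315)²/3600 = 0.00002757 W
  P_total = P_R1 + P_R2 + P_R3 + P_R4 = 0.03277 W

Final answers:
1. V_1 = 5.74 V
2. I_R3 = 8.751e-05 A
3. P_R4 = 2.757e-05 W
4. P_total = 0.03277 W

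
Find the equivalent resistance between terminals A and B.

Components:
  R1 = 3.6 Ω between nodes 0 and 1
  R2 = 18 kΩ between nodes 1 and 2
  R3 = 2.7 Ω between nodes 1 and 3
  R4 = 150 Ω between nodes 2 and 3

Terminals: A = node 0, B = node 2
Reduce the network between node 0 (A) and node 2 (B) by series/parallel combination:
  Rs1 = R3 + R4 (series, joined only at node 3) = 2.7 + 150 = 152.7 Ω
  Rp1 = R2 ‖ Rs1 (parallel, both between nodes 1 and 2) = 1/(1/18000 + 1/152.7) = 151.4 Ω
  Rs2 = R1 + Rp1 (series, joined only at node 1) = 3.6 + 151.4 = 155 Ω
R_eq = 155 Ω

Final answer: 155 Ω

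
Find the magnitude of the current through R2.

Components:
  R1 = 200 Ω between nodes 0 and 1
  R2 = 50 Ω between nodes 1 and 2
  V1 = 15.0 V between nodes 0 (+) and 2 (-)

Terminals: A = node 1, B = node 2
Nodal analysis, taking node 2 as the 0 V reference.
Source V1 fixes V_0 = 15 V.
KCL at each unknown node (sum of currents leaving = 0; resistances in Ω):
  Node 1: (V_1 - 15)/200 + (V_1 - 0)/50 = 0
Collecting terms: 0.025 × V_1 = 0.075  =>  V_1 = 3 V
I_R2 = (V_1 - V_2)/R2 = (3 - 0)/50 = 0.06 A
|I_R2| = 0.06 A

Final answer: |I_R2| = 0.06 A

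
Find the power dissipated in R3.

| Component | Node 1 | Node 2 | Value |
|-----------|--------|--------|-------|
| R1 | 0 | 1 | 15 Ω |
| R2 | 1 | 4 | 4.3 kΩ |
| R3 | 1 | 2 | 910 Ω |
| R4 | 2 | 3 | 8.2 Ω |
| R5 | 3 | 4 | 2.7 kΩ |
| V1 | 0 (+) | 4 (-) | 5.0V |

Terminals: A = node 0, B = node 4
Nodal analysis, taking node 4 as the 0 V reference.
Source V1 fixes V_0 = 5 V.
KCL at each unknown node (sum of currents leaving = 0; resistances in Ω):
  Node 1: (V_1 - 5)/15 + (V_1 - 0)/4300 + (V_1 - V_2)/910 = 0
  Node 2: (V_2 - V_1)/910 + (V_2 - V_3)/8.2 = 0
  Node 3: (V_3 - V_2)/8.2 + (V_3 - 0)/2700 = 0
Collecting terms (coefficients in siemens):
  0.068·V_1 - 0.001099·V_2 = 0.3333
  0.1231·V_2 - 0.001099·V_1 - 0.122·V_3 = 0
  0.1223·V_3 - 0.122·V_2 = 0
Solving these 3 simultaneous equations (Gaussian elimination) gives:
  V_1 = 4.962 V, V_2 = 3.714 V, V_3 = 3.703 V
I_R3 = (V_1 - V_2)/R3 = (4.962 - 3.714)/910 = 0.001371 A
P_R3 = I_R3² × R3 = (0.001371)² × 910 = 0.001712 W

Final answer: 0.001712 W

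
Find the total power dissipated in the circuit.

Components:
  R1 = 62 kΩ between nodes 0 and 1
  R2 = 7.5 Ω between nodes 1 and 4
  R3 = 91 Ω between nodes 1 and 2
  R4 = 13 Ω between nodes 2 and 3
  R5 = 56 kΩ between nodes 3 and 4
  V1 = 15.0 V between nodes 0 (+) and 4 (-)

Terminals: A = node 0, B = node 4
Nodal analysis, taking node 4 as the 0 V reference.
Source V1 fixes V_0 = 15 V.
KCL at each unknown node (sum of currents leaving = 0; resistances in Ω):
  Node 1: (V_1 - 15)/62000 + (V_1 - 0)/7.5 + (V_1 - V_2)/91 = 0
  Node 2: (V_2 - V_1)/91 + (V_2 - V_3)/13 = 0
  Node 3: (V_3 - V_2)/13 + (V_3 - 0)/56000 = 0
Collecting terms (coefficients in siemens):
  0.1443·V_1 - 0.01099·V_2 = 0.0002419
  0.08791·V_2 - 0.01099·V_1 - 0.07692·V_3 = 0
  0.07694·V_3 - 0.07692·V_2 = 0
Solving these 3 simultaneous equations (Gaussian elimination) gives:
  V_1 = 0.001814 V, V_2 = 0.001811 V, V_3 = 0.001811 V
Power in each resistor, P = (ΔV)²/R:
  P_R1 = (15 - 0.001814)²/62000 = 0.003628 W
  P_R2 = (0.001814 - 0)²/7.5 = 0.0000004388 W
  P_R3 = (0.001814 - 0.001811)²/91 = 0.00000000000009514 W
  P_R4 = (0.001811 - 0.001811)²/13 = 0.00000000000001359 W
  P_R5 = (0.001811 - 0)²/56000 = 0.00000000005855 W
P_total = P_R1 + P_R2 + P_R3 + P_R4 + P_R5 = 0.003629 W

Final answer: 0.003629 W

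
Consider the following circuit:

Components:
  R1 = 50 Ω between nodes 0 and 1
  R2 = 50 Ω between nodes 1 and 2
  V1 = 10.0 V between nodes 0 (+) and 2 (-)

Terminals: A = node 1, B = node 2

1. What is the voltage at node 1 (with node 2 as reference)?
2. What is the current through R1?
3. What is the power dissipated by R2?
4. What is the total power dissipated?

Nodal analysis, taking node 2 as the 0 V reference.
Source V1 fixes V_0 = 10 V.
KCL at each unknown node (sum of currents leaving = 0; resistances in Ω):
  Node 1: (V_1 - 10)/50 + (V_1 - 0)/50 = 0
Collecting terms: 0.04 × V_1 = 0.2  =>  V_1 = 5 V
Part 1:
  Read off the nodal solution: V_1 = 5 V
Part 2:
  I_R1 = (V_0 - V_1)/R1 = (10 - 5)/50 = 0.1 A
  Magnitude: I_R1 = 0.1 A
Part 3:
  I_R2 = (V_1 - V_2)/R2 = (5 - 0)/50 = 0.1 A
  P_R2 = I_R2² × R2 = (0.1)² × 50 = 0.5 W
Part 4:
  Power in each resistor, P = (ΔV)²/R:
    P_R1 = (10 - 5)²/50 = 0.5 W
    P_R2 = (5 - 0)²/50 = 0.5 W
  P_total = P_R1 + P_R2 = 1 W

Final answers:
1. V_1 = 5 V
2. I_R1 = 0.1 A
3. P_R2 = 0.5 W
4. P_total = 1 W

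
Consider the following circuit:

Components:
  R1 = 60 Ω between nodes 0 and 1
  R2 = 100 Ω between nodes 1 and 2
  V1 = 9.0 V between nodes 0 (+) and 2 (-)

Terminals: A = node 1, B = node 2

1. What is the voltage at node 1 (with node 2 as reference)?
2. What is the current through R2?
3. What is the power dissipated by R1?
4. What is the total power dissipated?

Nodal analysis, taking node 2 as the 0 V reference.
Source V1 fixes V_0 = 9 V.
KCL at each unknown node (sum of currents leaving = 0; resistances in Ω):
  Node 1: (V_1 - 9)/60 + (V_1 - 0)/100 = 0
Collecting terms: 0.02667 × V_1 = 0.15  =>  V_1 = 5.625 V
Part 1:
  Read off the nodal solution: V_1 = 5.625 V
Part 2:
  I_R2 = (V_1 - V_2)/R2 = (5.625 - 0)/100 = 0.05625 A
  Magnitude: I_R2 = 0.05625 A
Part 3:
  I_R1 = (V_0 - V_1)/R1 = (9 - 5.625)/60 = 0.05625 A
  P_R1 = I_R1² × R1 = (0.05625)² × 60 = 0.1898 W
Part 4:
  Power in each resistor, P = (ΔV)²/R:
    P_R1 = (9 - 5.625)²/60 = 0.1898 W
    P_R2 = (5.625 - 0)²/100 = 0.3164 W
  P_total = P_R1 + P_R2 = 0.5062 W

Final answers:
1. V_1 = 5.625 V
2. I_R2 = 0.05625 A
3. P_R1 = 0.1898 W
4. P_total = 0.5062 W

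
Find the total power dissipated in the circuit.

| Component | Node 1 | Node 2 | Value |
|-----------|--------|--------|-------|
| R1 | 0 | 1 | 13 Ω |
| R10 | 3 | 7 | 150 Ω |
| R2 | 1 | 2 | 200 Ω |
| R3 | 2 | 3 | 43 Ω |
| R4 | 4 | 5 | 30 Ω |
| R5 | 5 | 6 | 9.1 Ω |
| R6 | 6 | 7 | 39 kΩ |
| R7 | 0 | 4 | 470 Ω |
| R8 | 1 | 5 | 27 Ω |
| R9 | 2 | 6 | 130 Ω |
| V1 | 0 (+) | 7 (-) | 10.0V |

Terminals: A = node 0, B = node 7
Nodal analysis, taking node 7 as the 0 V reference.
Source V1 fixes V_0 = 10 V.
KCL at each unknown node (sum of currents leaving = 0; resistances in Ω):
  Node 1: (V_1 - 10)/13 + (V_1 - V_2)/200 + (V_1 - V_5)/27 = 0
  Node 2: (V_2 - V_1)/200 + (V_2 - V_3)/43 + (V_2 - V_6)/130 = 0
  Node 3: (V_3 - V_2)/43 + (V_3 - 0)/150 = 0
  Node 4: (V_4 - V_5)/30 + (V_4 - 10)/470 = 0
  Node 5: (V_5 - V_4)/30 + (V_5 - V_6)/9.1 + (V_5 - V_1)/27 = 0
  Node 6: (V_6 - V_5)/9.1 + (V_6 - 0)/39000 + (V_6 - V_2)/130 = 0
Collecting terms (coefficients in siemens):
  0.119·V_1 - 0.005·V_2 - 0.03704·V_5 = 0.7692
  0.03595·V_2 - 0.005·V_1 - 0.02326·V_3 - 0.007692·V_6 = 0
  0.02992·V_3 - 0.02326·V_2 = 0
  0.03546·V_4 - 0.03333·V_5 = 0.02128
  0.1803·V_5 - 0.03704·V_1 - 0.03333·V_4 - 0.1099·V_6 = 0
  0.1176·V_6 - 0.007692·V_2 - 0.1099·V_5 = 0
Solving these 6 simultaneous equations (Gaussian elimination) gives:
  V_1 = 9.58 V, V_2 = 6.531 V, V_3 = 5.076 V, V_4 = 9.172 V
  V_5 = 9.119 V, V_6 = 8.948 V
Power in each resistor, P = (ΔV)²/R:
  P_R1 = (10 - 9.58)²/13 = 0.01357 W
  P_R2 = (9.58 - 6.531)²/200 = 0.04648 W
  P_R3 = (6.531 - 5.076)²/43 = 0.04924 W
  P_R4 = (9.172 - 9.119)²/30 = 0.00009307 W
  P_R5 = (9.119 - 8.948)²/9.1 = 0.003224 W
  P_R6 = (8.948 - 0)²/39000 = 0.002053 W
  P_R7 = (10 - 9.172)²/470 = 0.001458 W
  P_R8 = (9.58 - 9.119)²/27 = 0.00786 W
  P_R9 = (6.531 - 8.948)²/130 = 0.04494 W
  P_R10 = (5.076 - 0)²/150 = 0.1718 W
P_total = P_R1 + P_R2 + P_R3 + P_R4 + P_R5 + P_R6 + P_R7 + P_R8 + P_R9 + P_R10 = 0.3407 W

Final answer: 0.3407 W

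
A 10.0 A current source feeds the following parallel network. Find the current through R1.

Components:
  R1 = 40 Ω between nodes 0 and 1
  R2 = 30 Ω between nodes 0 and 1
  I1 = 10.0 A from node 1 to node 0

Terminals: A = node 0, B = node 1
All resistors sit directly between nodes 0 and 1, so they are in parallel and share one voltage V; the full source current 10 A splits among them.
1/R_par = 1/40 + 1/30 = 0.05833 S  =>  R_par = 17.14 Ω
V = I × R_par = 10 × 17.14 = 171.4 V
I_R1 = V/R1 = 171.4/40 = 4.286 A

Final answer: 4.286 A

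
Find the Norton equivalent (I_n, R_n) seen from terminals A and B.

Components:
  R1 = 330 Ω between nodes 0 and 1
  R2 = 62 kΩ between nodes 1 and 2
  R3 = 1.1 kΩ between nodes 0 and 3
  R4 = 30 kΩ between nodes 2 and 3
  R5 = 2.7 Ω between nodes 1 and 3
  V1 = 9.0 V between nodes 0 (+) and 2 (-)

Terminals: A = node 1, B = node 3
Find the Thévenin equivalent first; then I_n = V_th/R_th and R_n = R_th.
Step 1 — V_th is the open-circuit voltage V_A - V_B (nothing connected across the terminals).
Nodal analysis, taking node 2 as the 0 V reference.
Source V1 fixes V_0 = 9 V.
KCL at each unknown node (sum of currents leaving = 0; resistances in Ω):
  Node 1: (V_1 - 9)/330 + (V_1 - 0)/62000 + (V_1 - V_3)/2.7 = 0
  Node 3: (V_3 - 9)/1100 + (V_3 - 0)/30000 + (V_3 - V_1)/2.7 = 0
Collecting terms (coefficients in siemens):
  0.3734·V_1 - 0.3704·V_3 = 0.02727
  0.3713·V_3 - 0.3704·V_1 = 0.008182
Determinant D = (0.3734)(0.3713) - (-0.3704)(-0.3704) = 0.00148
V_1 = [(0.02727)(0.3713) - (-0.3704)(0.008182)]/D = 8.889 V
V_3 = [(0.3734)(0.008182) - (0.02727)(-0.3704)]/D = 8.888 V
V_th = V_1 - V_3 = 8.889 - 8.888 = 0.000525 V
Step 2 — R_th: zero the source — replace V1 by a short circuit (node 2 merges into node 0) — and find the resistance seen between A (node 1) and B (node 3).
Reduce the network between node 1 (A) and node 3 (B) by series/parallel combination:
  Rp1 = R1 ‖ R2 (parallel, both between nodes 0 and 1) = 1/(1/330 + 1/62000) = 328.3 Ω
  Rp2 = R3 ‖ R4 (parallel, both between nodes 0 and 3) = 1/(1/1100 + 1/30000) = 1061 Ω
  Rs1 = Rp1 + Rp2 (series, joined only at node 0) = 328.3 + 1061 = 1389 Ω
  Rp3 = R5 ‖ Rs1 (parallel, both between nodes 1 and 3) = 1/(1/2.7 + 1/1389) = 2.695 Ω
R_th = 2.695 Ω
I_n = V_th/R_th = 0.000525/2.695 = 0.0001948 A, and R_n = R_th = 2.695 Ω

Final answer: I_n = 0.0001948 A, R_n = 2.695 Ω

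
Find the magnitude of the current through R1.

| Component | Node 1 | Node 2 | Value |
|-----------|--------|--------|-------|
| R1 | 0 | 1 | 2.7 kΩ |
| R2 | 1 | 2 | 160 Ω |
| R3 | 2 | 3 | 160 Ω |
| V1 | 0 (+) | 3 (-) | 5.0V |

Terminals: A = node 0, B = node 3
Nodal analysis, taking node 3 as the 0 V reference.
Source V1 fixes V_0 = 5 V.
KCL at each unknown node (sum of currents leaving = 0; resistances in Ω):
  Node 1: (V_1 - 5)/2700 + (V_1 - V_2)/160 = 0
  Node 2: (V_2 - V_1)/160 + (V_2 - 0)/160 = 0
Collecting terms (coefficients in siemens):
  0.00662·V_1 - 0.00625·V_2 = 0.001852
  0.0125·V_2 - 0.00625·V_1 = 0
Determinant D = (0.00662)(0.0125) - (-0.00625)(-0.00625) = 0.00004369
V_1 = [(0.001852)(0.0125) - (-0.00625)(0)]/D = 0.5298 V
V_2 = [(0.00662)(0) - (0.001852)(-0.00625)]/D = 0.2649 V
I_R1 = (V_0 - V_1)/R1 = (5 - 0.5298)/2700 = 0.001656 A
|I_R1| = 0.001656 A

Final answer: |I_R1| = 0.001656 A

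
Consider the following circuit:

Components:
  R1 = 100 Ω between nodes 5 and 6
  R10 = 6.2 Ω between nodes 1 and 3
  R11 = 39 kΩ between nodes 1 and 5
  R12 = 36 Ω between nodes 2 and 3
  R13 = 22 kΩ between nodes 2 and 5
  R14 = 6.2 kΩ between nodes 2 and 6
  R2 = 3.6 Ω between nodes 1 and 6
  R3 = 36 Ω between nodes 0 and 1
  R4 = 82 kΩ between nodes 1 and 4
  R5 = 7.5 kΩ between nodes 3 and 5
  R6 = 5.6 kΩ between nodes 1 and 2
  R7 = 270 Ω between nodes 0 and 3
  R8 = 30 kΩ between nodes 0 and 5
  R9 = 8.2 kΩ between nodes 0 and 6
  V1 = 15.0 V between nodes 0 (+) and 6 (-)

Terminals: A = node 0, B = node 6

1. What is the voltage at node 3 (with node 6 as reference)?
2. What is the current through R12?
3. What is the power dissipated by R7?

Nodal analysis, taking node 6 as the 0 V reference.
Source V1 fixes V_0 = 15 V.
KCL at each unknown node (sum of currents leaving = 0; resistances in Ω):
  Node 1: (V_1 - 0)/3.6 + (V_1 - 15)/36 + (V_1 - V_4)/82000 + (V_1 - V_2)/5600 + (V_1 - V_3)/6.2 + (V_1 - V_5)/39000 = 0
  Node 2: (V_2 - V_1)/5600 + (V_2 - V_3)/36 + (V_2 - V_5)/22000 + (V_2 - 0)/6200 = 0
  Node 3: (V_3 - V_5)/7500 + (V_3 - 15)/270 + (V_3 - V_1)/6.2 + (V_3 - V_2)/36 = 0
  Node 4: (V_4 - V_1)/82000 = 0
  Node 5: (V_5 - 0)/100 + (V_5 - V_3)/7500 + (V_5 - 15)/30000 + (V_5 - V_1)/39000 + (V_5 - V_2)/22000 = 0
Collecting terms (coefficients in siemens):
  0.4671·V_1 - 0.0001786·V_2 - 0.1613·V_3 - 0.0000122·V_4 - 0.00002564·V_5 = 0.4167
  0.02816·V_2 - 0.0001786·V_1 - 0.02778·V_3 - 0.00004545·V_5 = 0
  0.1929·V_3 - 0.1613·V_1 - 0.02778·V_2 - 0.0001333·V_5 = 0.05556
  0.0000122·V_4 - 0.0000122·V_1 = 0
  0.01024·V_5 - 0.00002564·V_1 - 0.00004545·V_2 - 0.0001333·V_3 = 0.0005
Solving these 5 simultaneous equations (Gaussian elimination) gives:
  V_1 = 1.521 V, V_2 = 1.805 V, V_3 = 1.82 V, V_4 = 1.521 V
  V_5 = 0.08436 V
Part 1:
  Read off the nodal solution: V_3 = 1.82 V
Part 2:
  I_R12 = (V_2 - V_3)/R12 = (1.805 - 1.82)/36 = -0.0004199 A
  Magnitude: I_R12 = 0.0004199 A
Part 3:
  I_R7 = (V_0 - V_3)/R7 = (15 - 1.82)/270 = 0.04882 A
  P_R7 = I_R7² × R7 = (0.04882)² × 270 = 0.6434 W

Final answers:
1. V_3 = 1.82 V
2. I_R12 = 0.0004199 A
3. P_R7 = 0.6434 W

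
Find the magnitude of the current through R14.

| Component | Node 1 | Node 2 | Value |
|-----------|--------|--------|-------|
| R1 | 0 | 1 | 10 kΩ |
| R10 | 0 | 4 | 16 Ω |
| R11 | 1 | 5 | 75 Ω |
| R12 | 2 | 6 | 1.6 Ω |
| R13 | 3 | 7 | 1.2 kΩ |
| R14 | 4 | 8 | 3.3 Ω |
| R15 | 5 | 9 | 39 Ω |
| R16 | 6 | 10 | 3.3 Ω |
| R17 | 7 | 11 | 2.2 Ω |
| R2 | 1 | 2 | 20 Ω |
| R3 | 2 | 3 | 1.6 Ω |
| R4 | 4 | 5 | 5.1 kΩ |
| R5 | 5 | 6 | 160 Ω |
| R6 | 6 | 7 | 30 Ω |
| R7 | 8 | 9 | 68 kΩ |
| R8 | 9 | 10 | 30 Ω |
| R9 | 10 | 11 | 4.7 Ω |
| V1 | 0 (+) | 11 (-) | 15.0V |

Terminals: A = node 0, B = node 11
Nodal analysis, taking node 11 as the 0 V reference.
Source V1 fixes V_0 = 15 V.
KCL at each unknown node (sum of currents leaving = 0; resistances in Ω):
  Node 1: (V_1 - 15)/10000 + (V_1 - V_2)/20 + (V_1 - V_5)/75 = 0
  Node 2: (V_2 - V_1)/20 + (V_2 - V_3)/1.6 + (V_2 - V_6)/1.6 = 0
  Node 3: (V_3 - V_2)/1.6 + (V_3 - V_7)/1200 = 0
  Node 4: (V_4 - V_5)/5100 + (V_4 - 15)/16 + (V_4 - V_8)/3.3 = 0
  Node 5: (V_5 - V_4)/5100 + (V_5 - V_6)/160 + (V_5 - V_1)/75 + (V_5 - V_9)/39 = 0
  Node 6: (V_6 - V_5)/160 + (V_6 - V_7)/30 + (V_6 - V_2)/1.6 + (V_6 - V_10)/3.3 = 0
  Node 7: (V_7 - V_6)/30 + (V_7 - V_3)/1200 + (V_7 - 0)/2.2 = 0
  Node 8: (V_8 - V_9)/68000 + (V_8 - V_4)/3.3 = 0
  Node 9: (V_9 - V_8)/68000 + (V_9 - V_10)/30 + (V_9 - V_5)/39 = 0
  Node 10: (V_10 - V_9)/30 + (V_10 - 0)/4.7 + (V_10 - V_6)/3.3 = 0
Collecting terms (coefficients in siemens):
  0.06343·V_1 - 0.05·V_2 - 0.01333·V_5 = 0.0015
  1.3·V_2 - 0.05·V_1 - 0.625·V_3 - 0.625·V_6 = 0
  0.6258·V_3 - 0.625·V_2 - 0.0008333·V_7 = 0
  0.3657·V_4 - 0.0001961·V_5 - 0.303·V_8 = 0.9375
  0.04542·V_5 - 0.01333·V_1 - 0.0001961·V_4 - 0.00625·V_6 - 0.02564·V_9 = 0
  0.9676·V_6 - 0.625·V_2 - 0.00625·V_5 - 0.03333·V_7 - 0.303·V_10 = 0
  0.4887·V_7 - 0.0008333·V_3 - 0.03333·V_6 = 0
  0.303·V_8 - 0.303·V_4 - 0.00001471·V_9 = 0
  0.05899·V_9 - 0.02564·V_5 - 0.00001471·V_8 - 0.03333·V_10 = 0
  0.5491·V_10 - 0.303·V_6 - 0.03333·V_9 = 0
Solving these 10 simultaneous equations (Gaussian elimination) gives:
  V_1 = 0.07315 V, V_2 = 0.02842 V, V_3 = 0.02839 V, V_4 = 14.95 V
  V_5 = 0.1289 V, V_6 = 0.02488 V, V_7 = 0.001745 V, V_8 = 14.95 V
  V_9 = 0.06991 V, V_10 = 0.01797 V
I_R14 = (V_4 - V_8)/R14 = (14.95 - 14.95)/3.3 = 0.0002188 A
|I_R14| = 0.0002188 A

Final answer: |I_R14| = 0.0002188 A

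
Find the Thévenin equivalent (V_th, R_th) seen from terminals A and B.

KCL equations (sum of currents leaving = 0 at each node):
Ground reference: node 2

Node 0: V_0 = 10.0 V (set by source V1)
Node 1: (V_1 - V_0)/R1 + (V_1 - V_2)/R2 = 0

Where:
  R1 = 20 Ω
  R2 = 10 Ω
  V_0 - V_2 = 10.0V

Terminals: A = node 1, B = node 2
Step 1 — V_th is the open-circuit voltage V_A - V_B (nothing connected across the terminals).
Nodal analysis, taking node 2 as the 0 V reference.
Source V1 fixes V_0 = 10 V.
KCL at each unknown node (sum of currents leaving = 0; resistances in Ω):
  Node 1: (V_1 - 10)/20 + (V_1 - 0)/10 = 0
Collecting terms: 0.15 × V_1 = 0.5  =>  V_1 = 3.333 V
V_th = V_1 - V_2 = 3.333 - 0 = 3.333 V
Step 2 — R_th: zero the source — replace V1 by a short circuit (node 2 merges into node 0) — and find the resistance seen between A (node 1) and B (node 0).
Reduce the network between node 1 (A) and node 0 (B) by series/parallel combination:
  Rp1 = R1 ‖ R2 (parallel, both between nodes 0 and 1) = 1/(1/20 + 1/10) = 6.667 Ω
R_th = 6.667 Ω

Final answer: V_th = 3.333 V, R_th = 6.667 Ω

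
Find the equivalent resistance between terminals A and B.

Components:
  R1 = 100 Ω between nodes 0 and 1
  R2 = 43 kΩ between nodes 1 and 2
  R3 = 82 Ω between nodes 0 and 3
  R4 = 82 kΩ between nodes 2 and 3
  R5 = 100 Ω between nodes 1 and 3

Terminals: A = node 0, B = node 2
The network is not a plain series/parallel combination. Inject a 1 A test current into terminal A (node 0) and return it from terminal B (node 2); then R_eq = V_A / (1 A).
Nodal analysis, taking node 2 as the 0 V reference.
Current source I_test pushes 1 A into node 0 and draws it out of node 2.
KCL at each unknown node (sum of currents leaving = 0; resistances in Ω):
  Node 0: (V_0 - V_1)/100 + (V_0 - V_3)/82 - 1 = 0
  Node 1: (V_1 - V_0)/100 + (V_1 - 0)/43000 + (V_1 - V_3)/100 = 0
  Node 3: (V_3 - V_0)/82 + (V_3 - V_1)/100 + (V_3 - 0)/82000 = 0
Collecting terms (coefficients in siemens):
  0.0222·V_0 - 0.01·V_1 - 0.0122·V_3 = 1
  0.02002·V_1 - 0.01·V_0 - 0.01·V_3 = 0
  0.02221·V_3 - 0.0122·V_0 - 0.01·V_1 = 0
Solving these 3 simultaneous equations (Gaussian elimination) gives:
  V_0 = 28260 V, V_1 = 28200 V, V_3 = 28220 V
R_eq = V_0 / 1 A = 28260 Ω = 28.26 kΩ

Final answer: 28.26 kΩ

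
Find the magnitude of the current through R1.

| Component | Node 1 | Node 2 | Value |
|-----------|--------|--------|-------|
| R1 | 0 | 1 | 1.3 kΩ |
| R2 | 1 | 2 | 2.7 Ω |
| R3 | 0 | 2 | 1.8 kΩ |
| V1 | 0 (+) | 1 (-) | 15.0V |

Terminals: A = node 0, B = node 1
Nodal analysis, taking node 1 as the 0 V reference.
Source V1 fixes V_0 = 15 V.
KCL at each unknown node (sum of currents leaving = 0; resistances in Ω):
  Node 2: (V_2 - 0)/2.7 + (V_2 - 15)/1800 = 0
Collecting terms: 0.3709 × V_2 = 0.008333  =>  V_2 = 0.02247 V
I_R1 = (V_0 - V_1)/R1 = (15 - 0)/1300 = 0.01154 A
|I_R1| = 0.01154 A

Final answer: |I_R1| = 0.01154 A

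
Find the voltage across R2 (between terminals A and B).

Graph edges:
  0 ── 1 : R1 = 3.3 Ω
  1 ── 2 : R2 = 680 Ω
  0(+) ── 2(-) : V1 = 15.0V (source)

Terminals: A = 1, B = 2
R1 and R2 are in series across V1 (node 0 → node 1 → node 2), and the output A–B is taken across R2, so this is a voltage divider.
Series current: I = V1/(R1 + R2) = 15/(3.3 + 680) = 15/683.3 = 0.02195 A
V_R2 = I × R2 = V1 × R2/(R1 + R2) = 15 × 680/683.3 = 14.93 V

Final answer: 14.93 V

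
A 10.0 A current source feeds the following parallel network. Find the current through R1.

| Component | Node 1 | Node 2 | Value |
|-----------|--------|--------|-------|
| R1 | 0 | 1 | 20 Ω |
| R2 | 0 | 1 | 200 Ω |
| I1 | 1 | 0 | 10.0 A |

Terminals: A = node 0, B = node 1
All resistors sit directly between nodes 0 and 1, so they are in parallel and share one voltage V; the full source current 10 A splits among them.
1/R_par = 1/20 + 1/200 = 0.055 S  =>  R_par = 18.18 Ω
V = I × R_par = 10 × 18.18 = 181.8 V
I_R1 = V/R1 = 181.8/20 = 9.091 A

Final answer: 9.091 A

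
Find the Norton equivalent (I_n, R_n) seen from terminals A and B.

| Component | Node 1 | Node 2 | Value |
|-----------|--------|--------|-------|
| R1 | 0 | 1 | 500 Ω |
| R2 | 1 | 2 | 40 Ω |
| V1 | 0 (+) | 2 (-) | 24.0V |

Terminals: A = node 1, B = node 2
Find the Thévenin equivalent first; then I_n = V_th/R_th and R_n = R_th.
Step 1 — V_th is the open-circuit voltage V_A - V_B (nothing connected across the terminals).
Nodal analysis, taking node 2 as the 0 V reference.
Source V1 fixes V_0 = 24 V.
KCL at each unknown node (sum of currents leaving = 0; resistances in Ω):
  Node 1: (V_1 - 24)/500 + (V_1 - 0)/40 = 0
Collecting terms: 0.027 × V_1 = 0.048  =>  V_1 = 1.778 V
V_th = V_1 - V_2 = 1.778 - 0 = 1.778 V
Step 2 — R_th: zero the source — replace V1 by a short circuit (node 2 merges into node 0) — and find the resistance seen between A (node 1) and B (node 0).
Reduce the network between node 1 (A) and node 0 (B) by series/parallel combination:
  Rp1 = R1 ‖ R2 (parallel, both between nodes 0 and 1) = 1/(1/500 + 1/40) = 37.04 Ω
R_th = 37.04 Ω
I_n = V_th/R_th = 1.778/37.04 = 0.048 A, and R_n = R_th = 37.04 Ω

Final answer: I_n = 0.048 A, R_n = 37.04 Ω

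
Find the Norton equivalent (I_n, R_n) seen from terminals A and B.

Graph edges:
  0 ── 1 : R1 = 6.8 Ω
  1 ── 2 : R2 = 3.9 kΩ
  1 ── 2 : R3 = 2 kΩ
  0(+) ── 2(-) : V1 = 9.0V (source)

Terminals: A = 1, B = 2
Find the Thévenin equivalent first; then I_n = V_th/R_th and R_n = R_th.
Step 1 — V_th is the open-circuit voltage V_A - V_B (nothing connected across the terminals).
Nodal analysis, taking node 2 as the 0 V reference.
Source V1 fixes V_0 = 9 V.
KCL at each unknown node (sum of currents leaving = 0; resistances in Ω):
  Node 1: (V_1 - 9)/6.8 + (V_1 - 0)/3900 + (V_1 - 0)/2000 = 0
Collecting terms: 0.1478 × V_1 = 1.324  =>  V_1 = 8.954 V
V_th = V_1 - V_2 = 8.954 - 0 = 8.954 V
Step 2 — R_th: zero the source — replace V1 by a short circuit (node 2 merges into node 0) — and find the resistance seen between A (node 1) and B (node 0).
Reduce the network between node 1 (A) and node 0 (B) by series/parallel combination:
  Rp1 = R1 ‖ R2 ‖ R3 (parallel, all between nodes 0 and 1) = 1/(1/6.8 + 1/3900 + 1/2000) = 6.765 Ω
R_th = 6.765 Ω
I_n = V_th/R_th = 8.954/6.765 = 1.324 A, and R_n = R_th = 6.765 Ω

Final answer: I_n = 1.324 A, R_n = 6.765 Ω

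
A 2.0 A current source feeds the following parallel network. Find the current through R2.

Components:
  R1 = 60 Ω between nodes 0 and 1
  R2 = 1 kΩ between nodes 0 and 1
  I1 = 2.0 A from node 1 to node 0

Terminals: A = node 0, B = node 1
All resistors sit directly between nodes 0 and 1, so they are in parallel and share one voltage V; the full source current 2 A splits among them.
1/R_par = 1/60 + 1/1000 = 0.01767 S  =>  R_par = 56.6 Ω
V = I × R_par = 2 × 56.6 = 113.2 V
I_R2 = V/R2 = 113.2/1000 = 0.1132 A

Final answer: 0.1132 A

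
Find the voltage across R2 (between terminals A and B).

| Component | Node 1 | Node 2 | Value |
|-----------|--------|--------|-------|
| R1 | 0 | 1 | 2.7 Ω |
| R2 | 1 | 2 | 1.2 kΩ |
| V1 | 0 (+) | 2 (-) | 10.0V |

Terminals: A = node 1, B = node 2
R1 and R2 are in series across V1 (node 0 → node 1 → node 2), and the output A–B is taken across R2, so this is a voltage divider.
Series current: I = V1/(R1 + R2) = 10/(2.7 + 1200) = 10/1203 = 0.008315 A
V_R2 = I × R2 = V1 × R2/(R1 + R2) = 10 × 1200/1203 = 9.978 V

Final answer: 9.978 V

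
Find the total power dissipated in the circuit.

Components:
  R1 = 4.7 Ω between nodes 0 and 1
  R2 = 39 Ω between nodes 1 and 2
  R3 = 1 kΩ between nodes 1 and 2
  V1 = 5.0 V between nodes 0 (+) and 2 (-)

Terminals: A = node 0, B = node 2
Nodal analysis, taking node 2 as the 0 V reference.
Source V1 fixes V_0 = 5 V.
KCL at each unknown node (sum of currents leaving = 0; resistances in Ω):
  Node 1: (V_1 - 5)/4.7 + (V_1 - 0)/39 + (V_1 - 0)/1000 = 0
Collecting terms: 0.2394 × V_1 = 1.064  =>  V_1 = 4.444 V
Power in each resistor, P = (ΔV)²/R:
  P_R1 = (5 - 4.444)²/4.7 = 0.06587 W
  P_R2 = (4.444 - 0)²/39 = 0.5063 W
  P_R3 = (4.444 - 0)²/1000 = 0.01975 W
P_total = P_R1 + P_R2 + P_R3 = 0.5919 W

Final answer: 0.5919 W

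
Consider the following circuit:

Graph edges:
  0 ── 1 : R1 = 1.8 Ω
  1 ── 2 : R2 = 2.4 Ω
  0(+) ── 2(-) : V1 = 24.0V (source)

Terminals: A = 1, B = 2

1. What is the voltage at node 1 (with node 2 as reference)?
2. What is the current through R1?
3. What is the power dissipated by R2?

Nodal analysis, taking node 2 as the 0 V reference.
Source V1 fixes V_0 = 24 V.
KCL at each unknown node (sum of currents leaving = 0; resistances in Ω):
  Node 1: (V_1 - 24)/1.8 + (V_1 - 0)/2.4 = 0
Collecting terms: 0.9722 × V_1 = 13.33  =>  V_1 = 13.71 V
Part 1:
  Read off the nodal solution: V_1 = 13.71 V
Part 2:
  I_R1 = (V_0 - V_1)/R1 = (24 - 13.71)/1.8 = 5.714 A
  Magnitude: I_R1 = 5.714 A
Part 3:
  I_R2 = (V_1 - V_2)/R2 = (13.71 - 0)/2.4 = 5.714 A
  P_R2 = I_R2² × R2 = (5.714)² × 2.4 = 78.37 W

Final answers:
1. V_1 = 13.71 V
2. I_R1 = 5.714 A
3. P_R2 = 78.37 W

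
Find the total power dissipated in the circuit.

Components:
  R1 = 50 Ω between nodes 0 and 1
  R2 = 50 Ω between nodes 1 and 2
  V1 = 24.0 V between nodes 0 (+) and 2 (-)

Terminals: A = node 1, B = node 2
Nodal analysis, taking node 2 as the 0 V reference.
Source V1 fixes V_0 = 24 V.
KCL at each unknown node (sum of currents leaving = 0; resistances in Ω):
  Node 1: (V_1 - 24)/50 + (V_1 - 0)/50 = 0
Collecting terms: 0.04 × V_1 = 0.48  =>  V_1 = 12 V
Power in each resistor, P = (ΔV)²/R:
  P_R1 = (24 - 12)²/50 = 2.88 W
  P_R2 = (12 - 0)²/50 = 2.88 W
P_total = P_R1 + P_R2 = 5.76 W

Final answer: 5.76 W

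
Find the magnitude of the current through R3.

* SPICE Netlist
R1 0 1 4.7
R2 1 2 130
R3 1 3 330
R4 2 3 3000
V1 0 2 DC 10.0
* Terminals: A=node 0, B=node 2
Nodal analysis, taking node 2 as the 0 V reference.
Source V1 fixes V_0 = 10 V.
KCL at each unknown node (sum of currents leaving = 0; resistances in Ω):
  Node 1: (V_1 - 10)/4.7 + (V_1 - 0)/130 + (V_1 - V_3)/330 = 0
  Node 3: (V_3 - V_1)/330 + (V_3 - 0)/3000 = 0
Collecting terms (coefficients in siemens):
  0.2235·V_1 - 0.00303·V_3 = 2.128
  0.003364·V_3 - 0.00303·V_1 = 0
Determinant D = (0.2235)(0.003364) - (-0.00303)(-0.00303) = 0.0007426
V_1 = [(2.128)(0.003364) - (-0.00303)(0)]/D = 9.638 V
V_3 = [(0.2235)(0) - (2.128)(-0.00303)]/D = 8.683 V
I_R3 = (V_1 - V_3)/R3 = (9.638 - 8.683)/330 = 0.002894 A
|I_R3| = 0.002894 A

Final answer: |I_R3| = 0.002894 A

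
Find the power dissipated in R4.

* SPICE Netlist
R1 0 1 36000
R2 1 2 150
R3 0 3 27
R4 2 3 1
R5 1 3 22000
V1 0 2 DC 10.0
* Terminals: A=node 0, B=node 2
Nodal analysis, taking node 2 as the 0 V reference.
Source V1 fixes V_0 = 10 V.
KCL at each unknown node (sum of currents leaving = 0; resistances in Ω):
  Node 1: (V_1 - 10)/36000 + (V_1 - 0)/150 + (V_1 - V_3)/22000 = 0
  Node 3: (V_3 - 10)/27 + (V_3 - 0)/1 + (V_3 - V_1)/22000 = 0
Collecting terms (coefficients in siemens):
  0.00674·V_1 - 0.00004545·V_3 = 0.0002778
  1.037·V_3 - 0.00004545·V_1 = 0.3704
Determinant D = (0.00674)(1.037) - (-0.00004545)(-0.00004545) = 0.00699
V_1 = [(0.0002778)(1.037) - (-0.00004545)(0.3704)]/D = 0.04362 V
V_3 = [(0.00674)(0.3704) - (0.0002778)(-0.00004545)]/D = 0.3571 V
I_R4 = (V_2 - V_3)/R4 = (0 - 0.3571)/1 = -0.3571 A
P_R4 = I_R4² × R4 = (-0.3571)² × 1 = 0.1275 W

Final answer: 0.1275 W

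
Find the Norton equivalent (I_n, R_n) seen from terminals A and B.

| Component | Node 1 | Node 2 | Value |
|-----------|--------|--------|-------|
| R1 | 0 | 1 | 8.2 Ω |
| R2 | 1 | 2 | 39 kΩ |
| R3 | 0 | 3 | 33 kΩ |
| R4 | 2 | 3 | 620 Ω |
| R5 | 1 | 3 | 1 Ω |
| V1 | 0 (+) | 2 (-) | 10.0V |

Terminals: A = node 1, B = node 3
Find the Thévenin equivalent first; then I_n = V_th/R_th and R_n = R_th.
Step 1 — V_th is the open-circuit voltage V_A - V_B (nothing connected across the terminals).
Nodal analysis, taking node 2 as the 0 V reference.
Source V1 fixes V_0 = 10 V.
KCL at each unknown node (sum of currents leaving = 0; resistances in Ω):
  Node 1: (V_1 - 10)/8.2 + (V_1 - 0)/39000 + (V_1 - V_3)/1 = 0
  Node 3: (V_3 - 10)/33000 + (V_3 - 0)/620 + (V_3 - V_1)/1 = 0
Collecting terms (coefficients in siemens):
  1.122·V_1 - 1·V_3 = 1.22
  1.002·V_3 - 1·V_1 = 0.000303
Determinant D = (1.122)(1.002) - (-1)(-1) = 0.1238
V_1 = [(1.22)(1.002) - (-1)(0.000303)]/D = 9.868 V
V_3 = [(1.122)(0.000303) - (1.22)(-1)]/D = 9.852 V
V_th = V_1 - V_3 = 9.868 - 9.852 = 0.01589 V
Step 2 — R_th: zero the source — replace V1 by a short circuit (node 2 merges into node 0) — and find the resistance seen between A (node 1) and B (node 3).
Reduce the network between node 1 (A) and node 3 (B) by series/parallel combination:
  Rp1 = R1 ‖ R2 (parallel, both between nodes 0 and 1) = 1/(1/8.2 + 1/39000) = 8.198 Ω
  Rp2 = R3 ‖ R4 (parallel, both between nodes 0 and 3) = 1/(1/33000 + 1/620) = 608.6 Ω
  Rs1 = Rp1 + Rp2 (series, joined only at node 0) = 8.198 + 608.6 = 616.8 Ω
  Rp3 = R5 ‖ Rs1 (parallel, both between nodes 1 and 3) = 1/(1/1 + 1/616.8) = 0.9984 Ω
R_th = 0.9984 Ω
I_n = V_th/R_th = 0.01589/0.9984 = 0.01591 A, and R_n = R_th = 0.9984 Ω

Final answer: I_n = 0.01591 A, R_n = 0.9984 Ω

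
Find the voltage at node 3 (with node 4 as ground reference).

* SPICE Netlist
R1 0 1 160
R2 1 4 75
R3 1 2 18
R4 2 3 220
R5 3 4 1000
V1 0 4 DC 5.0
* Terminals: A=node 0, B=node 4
Nodal analysis, taking node 4 as the 0 V reference.
Source V1 fixes V_0 = 5 V.
KCL at each unknown node (sum of currents leaving = 0; resistances in Ω):
  Node 1: (V_1 - 5)/160 + (V_1 - 0)/75 + (V_1 - V_2)/18 = 0
  Node 2: (V_2 - V_1)/18 + (V_2 - V_3)/220 = 0
  Node 3: (V_3 - V_2)/220 + (V_3 - 0)/1000 = 0
Collecting terms (coefficients in siemens):
  0.07514·V_1 - 0.05556·V_2 = 0.03125
  0.0601·V_2 - 0.05556·V_1 - 0.004545·V_3 = 0
  0.005545·V_3 - 0.004545·V_2 = 0
Solving these 3 simultaneous equations (Gaussian elimination) gives:
  V_1 = 1.533 V, V_2 = 1.51 V, V_3 = 1.238 V
The requested potential is V_3 = 1.238 V.

Final answer: V_3 = 1.238 V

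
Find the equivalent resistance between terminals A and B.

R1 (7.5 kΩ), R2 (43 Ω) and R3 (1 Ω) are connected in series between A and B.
Reduce the network between node 0 (A) and node 3 (B) by series/parallel combination:
  Rs1 = R1 + R2 (series, joined only at node 1) = 7500 + 43 = 7543 Ω
  Rs2 = R3 + Rs1 (series, joined only at node 2) = 1 + 7543 = 7544 Ω
R_eq = 7.544 kΩ

Final answer: 7.544 kΩ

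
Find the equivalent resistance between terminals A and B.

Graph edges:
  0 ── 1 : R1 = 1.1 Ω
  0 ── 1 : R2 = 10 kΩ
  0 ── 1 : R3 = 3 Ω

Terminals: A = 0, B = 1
Reduce the network between node 0 (A) and node 1 (B) by series/parallel combination:
  Rp1 = R1 ‖ R2 ‖ R3 (parallel, all between nodes 0 and 1) = 1/(1/1.1 + 1/10000 + 1/3) = 0.8048 Ω
R_eq = 0.8048 Ω

Final answer: 0.8048 Ω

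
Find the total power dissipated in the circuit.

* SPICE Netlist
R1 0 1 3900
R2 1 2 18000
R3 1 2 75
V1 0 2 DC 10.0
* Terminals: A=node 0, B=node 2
Nodal analysis, taking node 2 as the 0 V reference.
Source V1 fixes V_0 = 10 V.
KCL at each unknown node (sum of currents leaving = 0; resistances in Ω):
  Node 1: (V_1 - 10)/3900 + (V_1 - 0)/18000 + (V_1 - 0)/75 = 0
Collecting terms: 0.01365 × V_1 = 0.002564  =>  V_1 = 0.1879 V
Power in each resistor, P = (ΔV)²/R:
  P_R1 = (10 - 0.1879)²/3900 = 0.02469 W
  P_R2 = (0.1879 - 0)²/18000 = 0.000001962 W
  P_R3 = (0.1879 - 0)²/75 = 0.0004708 W
P_total = P_R1 + P_R2 + P_R3 = 0.02516 W

Final answer: 0.02516 W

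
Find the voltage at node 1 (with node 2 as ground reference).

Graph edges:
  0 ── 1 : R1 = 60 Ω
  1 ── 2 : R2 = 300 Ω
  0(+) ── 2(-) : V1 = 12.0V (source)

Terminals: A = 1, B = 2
Nodal analysis, taking node 2 as the 0 V reference.
Source V1 fixes V_0 = 12 V.
KCL at each unknown node (sum of currents leaving = 0; resistances in Ω):
  Node 1: (V_1 - 12)/60 + (V_1 - 0)/300 = 0
Collecting terms: 0.02 × V_1 = 0.2  =>  V_1 = 10 V
The requested potential is V_1 = 10 V.

Final answer: V_1 = 10 V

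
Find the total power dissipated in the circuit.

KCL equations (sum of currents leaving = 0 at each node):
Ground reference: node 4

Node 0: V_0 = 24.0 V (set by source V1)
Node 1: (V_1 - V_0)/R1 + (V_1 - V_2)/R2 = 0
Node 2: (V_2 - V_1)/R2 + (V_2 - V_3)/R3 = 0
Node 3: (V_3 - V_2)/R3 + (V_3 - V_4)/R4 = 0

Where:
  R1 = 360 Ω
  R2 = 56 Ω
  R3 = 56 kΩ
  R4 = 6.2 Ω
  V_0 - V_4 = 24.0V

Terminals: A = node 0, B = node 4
Nodal analysis, taking node 4 as the 0 V reference.
Source V1 fixes V_0 = 24 V.
KCL at each unknown node (sum of currents leaving = 0; resistances in Ω):
  Node 1: (V_1 - 24)/360 + (V_1 - V_2)/56 = 0
  Node 2: (V_2 - V_1)/56 + (V_2 - V_3)/56000 = 0
  Node 3: (V_3 - V_2)/56000 + (V_3 - 0)/6.2 = 0
Collecting terms (coefficients in siemens):
  0.02063·V_1 - 0.01786·V_2 = 0.06667
  0.01787·V_2 - 0.01786·V_1 - 0.00001786·V_3 = 0
  0.1613·V_3 - 0.00001786·V_2 = 0
Solving these 3 simultaneous equations (Gaussian elimination) gives:
  V_1 = 23.85 V, V_2 = 23.82 V, V_3 = 0.002637 V
Power in each resistor, P = (ΔV)²/R:
  P_R1 = (24 - 23.85)²/360 = 0.00006514 W
  P_R2 = (23.85 - 23.82)²/56 = 0.00001013 W
  P_R3 = (23.82 - 0.002637)²/56000 = 0.01013 W
  P_R4 = (0.002637 - 0)²/6.2 = 0.000001122 W
P_total = P_R1 + P_R2 + P_R3 + P_R4 = 0.01021 W

Final answer: 0.01021 W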